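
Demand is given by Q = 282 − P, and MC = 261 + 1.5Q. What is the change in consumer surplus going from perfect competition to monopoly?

Consumer surplus falls by 17.28

Inverting demand: P = 282 − Q.
Competitive equilibrium sets price equal to marginal cost: 282 − Q = 261 + 1.5Q, so Q = 8.4 and P = 273.6.
CS = ½·(282 − 273.6)·8.4 = 35.28.
Monopoly sets MR = MC: 282 − 2Q = 261 + 1.5Q ⇒ Q = 6, P = 282 − 6 = 276.
CS = ½·(282 − 276)·6 = 18.
Change in consumer surplus: 18 − 35.28 = −17.28.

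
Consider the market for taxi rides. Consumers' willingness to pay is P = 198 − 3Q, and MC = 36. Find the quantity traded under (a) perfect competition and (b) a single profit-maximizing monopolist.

Competition: Q = 54; Monopoly: Q = 27

Perfect competition: P = MC = 36, so 198 − 3Q = 36 and Q = 54.
The monopolist equates marginal revenue to marginal cost: 198 − 6Q = 36, so Q = 27. From demand, P = 117.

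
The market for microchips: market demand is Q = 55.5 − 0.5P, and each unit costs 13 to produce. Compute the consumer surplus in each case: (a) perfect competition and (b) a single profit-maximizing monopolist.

Inverting demand: P = 111 − 2Q.
Perfect competition: P = MC = 13, so 111 − 2Q = 13 and Q = 49.
CS = ½·(111 − 13)·49 = 2401.
The monopolist equates marginal revenue to marginal cost: 111 − 4Q = 13, so Q = 24.5. From demand, P = 62.
CS = ½·(111 − 62)·24.5 = 600.25.

Competition: CS = 2401; Monopoly: CS = 600.25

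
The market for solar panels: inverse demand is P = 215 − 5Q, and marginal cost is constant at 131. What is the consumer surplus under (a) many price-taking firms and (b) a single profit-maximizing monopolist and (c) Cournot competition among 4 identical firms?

Competition: CS = 705.6; Monopoly: CS = 176.4; Cournot: CS = 451.584

Under competition P = MC = 131, so Q = (215 − 131)/5 = 16.8.
CS = ½·(215 − 131)·16.8 = 705.6.
A monopolist chooses Q where MR = MC. MR = 215 − 10Q; setting this equal to 131 gives Q = 8.4 and P = 173.
CS = ½·(215 − 173)·8.4 = 176.4.
In a 4-firm Cournot equilibrium, symmetry and the first-order condition give q = (215 − 131)/(25) = 3.36. So Q = 13.44 and P = 147.8.
CS = ½·(215 − 147.8)·13.44 = 451.584.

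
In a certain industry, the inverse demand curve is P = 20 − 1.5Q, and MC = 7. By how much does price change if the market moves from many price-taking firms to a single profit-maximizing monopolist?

Price rises by 6.5

Perfect competition: P = MC = 7, so 20 − 1.5Q = 7 and Q = 26/3.
A monopolist chooses Q where MR = MC. MR = 20 − 3Q; setting this equal to 7 gives Q = 13/3 and P = 13.5.
Change in price: 13.5 − 7 = 6.5.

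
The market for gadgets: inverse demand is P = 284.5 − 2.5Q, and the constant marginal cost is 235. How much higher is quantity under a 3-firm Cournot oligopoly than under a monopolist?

A monopolist chooses Q where MR = MC. MR = 284.5 − 5Q; setting this equal to 235 gives Q = 9.9 and P = 259.75.
With 3 symmetric Cournot firms, each firm's FOC gives 284.5 − 10q = 235, so q = 4.95, Q = 3·4.95 = 14.85, and P = 247.375.
Change in quantity: 14.85 − 9.9 = 4.95.

Q rises by 4.95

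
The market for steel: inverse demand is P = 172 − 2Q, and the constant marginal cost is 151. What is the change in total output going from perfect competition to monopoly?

Total output falls by 5.25

Competitive firms price at marginal cost: P = 151, giving Q = 10.5.
The monopolist equates marginal revenue to marginal cost: 172 − 4Q = 151, so Q = 5.25. From demand, P = 161.5.
Change in total output: 5.25 − 10.5 = −5.25.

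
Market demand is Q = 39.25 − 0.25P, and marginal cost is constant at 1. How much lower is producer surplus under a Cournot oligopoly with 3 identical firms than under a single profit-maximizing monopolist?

Producer surplus falls by 380.25

Inverting demand: P = 157 − 4Q.
A monopolist chooses Q where MR = MC. MR = 157 − 8Q; setting this equal to 1 gives Q = 19.5 and P = 79.
PS = (79 − 1)·19.5 = 1521.
In a 3-firm Cournot equilibrium, symmetry and the first-order condition give q = (157 − 1)/(16) = 9.75. So Q = 29.25 and P = 40.
PS = (40 − 1)·29.25 = 1140.75.
Change in producer surplus: 1140.75 − 1521 = −380.25.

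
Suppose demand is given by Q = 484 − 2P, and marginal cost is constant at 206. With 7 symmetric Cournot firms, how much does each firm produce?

q_i = 9

Inverting demand: P = 242 − 0.5Q.
Cournot with 7 identical firms: the symmetric best-response condition is 242 − 4q = 206. Each firm produces q = 9, total output Q = 63, price P = 210.5.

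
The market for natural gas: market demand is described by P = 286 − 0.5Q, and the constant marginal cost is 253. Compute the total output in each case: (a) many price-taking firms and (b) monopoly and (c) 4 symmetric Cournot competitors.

Competition: Q = 66; Monopoly: Q = 33; Cournot: Q = 52.8

Under competition P = MC = 253, so Q = (286 − 253)/0.5 = 66.
The monopolist equates marginal revenue to marginal cost: 286 − Q = 253, so Q = 33. From demand, P = 269.5.
With 4 symmetric Cournot firms, each firm's FOC gives 286 − 2.5q = 253, so q = 13.2, Q = 4·13.2 = 52.8, and P = 259.6.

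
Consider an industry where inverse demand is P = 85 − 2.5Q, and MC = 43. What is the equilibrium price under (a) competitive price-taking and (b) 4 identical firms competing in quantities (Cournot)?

Under competition P = MC = 43, so Q = (85 − 43)/2.5 = 16.8.
Cournot with 4 identical firms: the symmetric best-response condition is 85 − 12.5q = 43. Each firm produces q = 3.36, total output Q = 13.44, price P = 51.4.

Competition: P = 43; Cournot: P = 51.4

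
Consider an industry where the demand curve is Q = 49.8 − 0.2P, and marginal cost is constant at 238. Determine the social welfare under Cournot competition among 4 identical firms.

Inverting demand: P = 249 − 5Q.
In a 4-firm Cournot equilibrium, symmetry and the first-order condition give q = (249 − 238)/(25) = 0.44. So Q = 1.76 and P = 240.2.
CS = ½·(249 − 240.2)·1.76 = 7.744; PS = (240.2 − 238)·1.76 = 3.872; TS = 11.616.

TS = 11.616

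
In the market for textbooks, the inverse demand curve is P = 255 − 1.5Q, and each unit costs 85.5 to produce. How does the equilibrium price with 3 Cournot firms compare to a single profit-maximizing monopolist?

Cournot: P = 127.875; Monopoly: P = 170.25

Cournot with 3 identical firms: the symmetric best-response condition is 255 − 6q = 85.5. Each firm produces q = 28.25, total output Q = 84.75, price P = 127.875.
A monopolist chooses Q where MR = MC. MR = 255 − 3Q; setting this equal to 85.5 gives Q = 56.5 and P = 170.25.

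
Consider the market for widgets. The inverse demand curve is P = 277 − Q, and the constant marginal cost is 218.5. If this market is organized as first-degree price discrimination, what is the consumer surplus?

A perfectly discriminating monopolist sells every unit with P(Q) ≥ MC(Q), so output equals the competitive quantity Q = 58.5. Each buyer pays their reservation price, so CS = 0 and the firm captures all surplus.
CS = 0.

CS = 0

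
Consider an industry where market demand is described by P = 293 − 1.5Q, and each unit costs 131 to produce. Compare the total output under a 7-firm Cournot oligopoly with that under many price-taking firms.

In a 7-firm Cournot equilibrium, symmetry and the first-order condition give q = (293 − 131)/(12) = 13.5. So Q = 94.5 and P = 151.25.
Under competition P = MC = 131, so Q = (293 − 131)/1.5 = 108.

Cournot: Q = 94.5; Competition: Q = 108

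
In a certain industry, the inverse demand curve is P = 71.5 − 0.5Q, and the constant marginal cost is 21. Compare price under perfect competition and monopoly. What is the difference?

P rises by 25.25

Under competition P = MC = 21, so Q = (71.5 − 21)/0.5 = 101.
Monopoly sets MR = MC: 71.5 − Q = 21 ⇒ Q = 50.5, P = 71.5 − 0.5·50.5 = 46.25.
Change in price: 46.25 − 21 = 25.25.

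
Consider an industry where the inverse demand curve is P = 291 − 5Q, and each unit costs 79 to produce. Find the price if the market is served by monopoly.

Monopoly sets MR = MC: 291 − 10Q = 79 ⇒ Q = 21.2, P = 291 − 5·21.2 = 185.

P = 185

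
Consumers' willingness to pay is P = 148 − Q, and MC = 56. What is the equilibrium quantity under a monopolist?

A monopolist chooses Q where MR = MC. MR = 148 − 2Q; setting this equal to 56 gives Q = 46 and P = 102.

Q = 46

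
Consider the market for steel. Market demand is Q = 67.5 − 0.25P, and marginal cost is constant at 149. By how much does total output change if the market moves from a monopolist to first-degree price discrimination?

Total output rises by 15.125

Inverting demand: P = 270 − 4Q.
The monopolist equates marginal revenue to marginal cost: 270 − 8Q = 149, so Q = 15.125. From demand, P = 209.5.
A perfectly discriminating monopolist sells every unit with P(Q) ≥ MC(Q), so output equals the competitive quantity Q = 30.25. Each buyer pays their reservation price, so CS = 0 and the firm captures all surplus.
Change in total output: 30.25 − 15.125 = 15.125.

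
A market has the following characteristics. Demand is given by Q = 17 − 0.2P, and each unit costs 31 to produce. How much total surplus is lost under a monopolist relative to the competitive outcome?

DWL = 72.9

Inverting demand: P = 85 − 5Q.
Perfect competition: P = MC = 31, so 85 − 5Q = 31 and Q = 10.8.
The monopolist equates marginal revenue to marginal cost: 85 − 10Q = 31, so Q = 5.4. From demand, P = 58.
DWL is the triangle between Q = 5.4 and Q = 10.8: ½·(10.8 − 5.4)·(58 − 31) = 72.9.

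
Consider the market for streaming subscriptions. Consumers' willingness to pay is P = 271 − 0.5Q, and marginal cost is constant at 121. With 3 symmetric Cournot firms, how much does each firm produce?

q_i = 75

With 3 symmetric Cournot firms, each firm's FOC gives 271 − 2q = 121, so q = 75, Q = 3·75 = 225, and P = 158.5.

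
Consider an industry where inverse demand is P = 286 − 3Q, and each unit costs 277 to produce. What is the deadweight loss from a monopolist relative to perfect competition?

DWL = 3.375

Perfect competition: P = MC = 277, so 286 − 3Q = 277 and Q = 3.
Monopoly sets MR = MC: 286 − 6Q = 277 ⇒ Q = 1.5, P = 286 − 3·1.5 = 281.5.
DWL is the triangle between Q = 1.5 and Q = 3: ½·(3 − 1.5)·(281.5 − 277) = 3.375.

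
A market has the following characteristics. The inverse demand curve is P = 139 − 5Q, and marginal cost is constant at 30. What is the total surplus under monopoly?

Monopoly sets MR = MC: 139 − 10Q = 30 ⇒ Q = 10.9, P = 139 − 5·10.9 = 84.5.
CS = ½·(139 − 84.5)·10.9 = 297.025; PS = (84.5 − 30)·10.9 = 594.05; TS = 891.075.

TS = 891.075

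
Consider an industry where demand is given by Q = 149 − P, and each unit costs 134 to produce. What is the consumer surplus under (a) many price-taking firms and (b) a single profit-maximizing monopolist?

Competition: CS = 112.5; Monopoly: CS = 28.125

Inverting demand: P = 149 − Q.
Competitive firms price at marginal cost: P = 134, giving Q = 15.
CS = ½·(149 − 134)·15 = 112.5.
The monopolist equates marginal revenue to marginal cost: 149 − 2Q = 134, so Q = 7.5. From demand, P = 141.5.
CS = ½·(149 − 141.5)·7.5 = 28.125.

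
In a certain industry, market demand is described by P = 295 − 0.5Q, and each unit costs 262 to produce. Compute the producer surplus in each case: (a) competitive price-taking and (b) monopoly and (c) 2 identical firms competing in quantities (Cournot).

Under competition P = MC = 262, so Q = (295 − 262)/0.5 = 66.
PS = (262 − 262)·66 = 0.
Monopoly sets MR = MC: 295 − Q = 262 ⇒ Q = 33, P = 295 − 0.5·33 = 278.5.
PS = (278.5 − 262)·33 = 544.5.
In a 2-firm Cournot equilibrium, symmetry and the first-order condition give q = (295 − 262)/(1.5) = 22. So Q = 44 and P = 273.
PS = (273 − 262)·44 = 484.

Competition: PS = 0; Monopoly: PS = 544.5; Cournot: PS = 484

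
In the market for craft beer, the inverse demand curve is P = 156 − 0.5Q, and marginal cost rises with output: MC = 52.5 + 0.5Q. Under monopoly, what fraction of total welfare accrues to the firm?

The monopolist equates marginal revenue to marginal cost: 156 − Q = 52.5 + 0.5Q, so Q = 69. From demand, P = 121.5.
CS = ½·(156 − 121.5)·69 = 1190.25.
PS = P·Q − VC(Q) = 121.5·69 − (52.5·69 + ½·0.5·69²) = 3570.75.
Share captured = PS/TS = 3570.75/4761 = 0.75.

PS/TS = 0.75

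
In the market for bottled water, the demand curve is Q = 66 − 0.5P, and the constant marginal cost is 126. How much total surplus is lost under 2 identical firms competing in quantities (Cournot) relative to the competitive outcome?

Inverting demand: P = 132 − 2Q.
Under competition P = MC = 126, so Q = (132 − 126)/2 = 3.
Cournot with 2 identical firms: the symmetric best-response condition is 132 − 6q = 126. Each firm produces q = 1, total output Q = 2, price P = 128.
DWL is the triangle between Q = 2 and Q = 3: ½·(3 − 2)·(128 − 126) = 1.

DWL = 1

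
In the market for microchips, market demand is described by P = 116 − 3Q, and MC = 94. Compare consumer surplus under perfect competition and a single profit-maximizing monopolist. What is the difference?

Under competition P = MC = 94, so Q = (116 − 94)/3 = 22/3.
CS = ½·(116 − 94)·22/3 = 242/3.
A monopolist chooses Q where MR = MC. MR = 116 − 6Q; setting this equal to 94 gives Q = 11/3 and P = 105.
CS = ½·(116 − 105)·11/3 = 121/6.
Change in consumer surplus: 121/6 − 242/3 = −60.5.

Consumer surplus falls by 60.5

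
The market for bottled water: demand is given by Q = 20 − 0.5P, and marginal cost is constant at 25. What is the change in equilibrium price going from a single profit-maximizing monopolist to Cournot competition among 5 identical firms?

P falls by 5

Inverting demand: P = 40 − 2Q.
The monopolist equates marginal revenue to marginal cost: 40 − 4Q = 25, so Q = 3.75. From demand, P = 32.5.
With 5 symmetric Cournot firms, each firm's FOC gives 40 − 12q = 25, so q = 1.25, Q = 5·1.25 = 6.25, and P = 27.5.
Change in equilibrium price: 27.5 − 32.5 = −5.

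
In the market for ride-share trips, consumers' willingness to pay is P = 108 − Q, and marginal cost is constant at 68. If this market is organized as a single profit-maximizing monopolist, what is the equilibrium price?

P = 88

A monopolist chooses Q where MR = MC. MR = 108 − 2Q; setting this equal to 68 gives Q = 20 and P = 88.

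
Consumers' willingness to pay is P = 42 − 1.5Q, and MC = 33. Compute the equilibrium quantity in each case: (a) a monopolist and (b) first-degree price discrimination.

A monopolist chooses Q where MR = MC. MR = 42 − 3Q; setting this equal to 33 gives Q = 3 and P = 37.5.
Under first-degree price discrimination the firm charges each unit its demand price and produces up to where P = MC, i.e. Q = 6. Consumer surplus is zero; producer surplus equals total surplus.

Monopoly: Q = 3; Perfect PD: Q = 6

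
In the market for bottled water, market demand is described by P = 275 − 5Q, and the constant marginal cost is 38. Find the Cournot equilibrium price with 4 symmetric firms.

P = 85.4

In a 4-firm Cournot equilibrium, symmetry and the first-order condition give q = (275 − 38)/(25) = 9.48. So Q = 37.92 and P = 85.4.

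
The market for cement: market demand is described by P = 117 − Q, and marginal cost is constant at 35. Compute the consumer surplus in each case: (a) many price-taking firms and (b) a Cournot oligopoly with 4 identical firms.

Competitive firms price at marginal cost: P = 35, giving Q = 82.
CS = ½·(117 − 35)·82 = 3362.
Cournot with 4 identical firms: the symmetric best-response condition is 117 − 5q = 35. Each firm produces q = 16.4, total output Q = 65.6, price P = 51.4.
CS = ½·(117 − 51.4)·65.6 = 2151.68.

Competition: CS = 3362; Cournot: CS = 2151.68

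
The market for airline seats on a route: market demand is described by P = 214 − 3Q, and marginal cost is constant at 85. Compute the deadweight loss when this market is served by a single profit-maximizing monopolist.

DWL = 693.375

Perfect competition: P = MC = 85, so 214 − 3Q = 85 and Q = 43.
A monopolist chooses Q where MR = MC. MR = 214 − 6Q; setting this equal to 85 gives Q = 21.5 and P = 149.5.
DWL is the triangle between Q = 21.5 and Q = 43: ½·(43 − 21.5)·(149.5 − 85) = 693.375.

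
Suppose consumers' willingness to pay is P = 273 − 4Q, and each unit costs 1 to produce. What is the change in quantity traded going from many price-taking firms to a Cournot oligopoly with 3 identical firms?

Quantity traded falls by 17

Competitive firms price at marginal cost: P = 1, giving Q = 68.
With 3 symmetric Cournot firms, each firm's FOC gives 273 − 16q = 1, so q = 17, Q = 3·17 = 51, and P = 69.
Change in quantity traded: 51 − 68 = −17.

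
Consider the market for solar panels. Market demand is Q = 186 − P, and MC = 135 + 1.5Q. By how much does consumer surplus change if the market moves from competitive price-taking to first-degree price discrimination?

Inverting demand: P = 186 − Q.
Under competition P = MC: 186 − Q = 135 + 1.5Q ⇒ Q = 20.4, P = 165.6.
CS = ½·(186 − 165.6)·20.4 = 208.08.
A perfectly discriminating monopolist sells every unit with P(Q) ≥ MC(Q), so output equals the competitive quantity Q = 20.4. Each buyer pays their reservation price, so CS = 0 and the firm captures all surplus.
CS = 0.
Change in consumer surplus: 0 − 208.08 = −208.08.

Consumer surplus falls by 208.08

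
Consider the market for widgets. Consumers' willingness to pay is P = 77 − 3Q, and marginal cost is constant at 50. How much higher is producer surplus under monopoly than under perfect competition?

PS rises by 60.75

Competitive firms price at marginal cost: P = 50, giving Q = 9.
PS = (50 − 50)·9 = 0.
A monopolist chooses Q where MR = MC. MR = 77 − 6Q; setting this equal to 50 gives Q = 4.5 and P = 63.5.
PS = (63.5 − 50)·4.5 = 60.75.
Change in producer surplus: 60.75 − 0 = 60.75.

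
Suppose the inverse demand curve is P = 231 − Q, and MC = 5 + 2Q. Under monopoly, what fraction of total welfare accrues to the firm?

Monopoly sets MR = MC: 231 − 2Q = 5 + 2Q ⇒ Q = 56.5, P = 231 − 56.5 = 174.5.
CS = ½·(231 − 174.5)·56.5 = 1596.125.
PS = P·Q − VC(Q) = 174.5·56.5 − (5·56.5 + ½·2·56.5²) = 6384.5.
Share captured = PS/TS = 6384.5/7980.625 = 0.8.

PS/TS = 0.8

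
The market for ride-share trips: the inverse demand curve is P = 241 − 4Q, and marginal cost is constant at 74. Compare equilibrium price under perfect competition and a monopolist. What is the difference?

P rises by 83.5

Under competition P = MC = 74, so Q = (241 − 74)/4 = 41.75.
The monopolist equates marginal revenue to marginal cost: 241 − 8Q = 74, so Q = 20.875. From demand, P = 157.5.
Change in equilibrium price: 157.5 − 74 = 83.5.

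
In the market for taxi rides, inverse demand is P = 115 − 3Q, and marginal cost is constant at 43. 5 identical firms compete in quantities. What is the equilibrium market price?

P = 55

With 5 symmetric Cournot firms, each firm's FOC gives 115 − 18q = 43, so q = 4, Q = 5·4 = 20, and P = 55.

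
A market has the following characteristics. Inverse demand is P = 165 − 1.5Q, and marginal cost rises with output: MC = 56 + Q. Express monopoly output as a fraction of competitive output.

Q_m/Q_c = 0.625

Monopoly sets MR = MC: 165 − 3Q = 56 + Q ⇒ Q = 27.25, P = 165 − 1.5·27.25 = 124.125.
Competitive equilibrium sets price equal to marginal cost: 165 − 1.5Q = 56 + Q, so Q = 43.6 and P = 99.6.
Ratio Q_m/Q_c = 27.25/43.6 = 0.625.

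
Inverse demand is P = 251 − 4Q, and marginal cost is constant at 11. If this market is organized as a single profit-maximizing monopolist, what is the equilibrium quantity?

Q = 30

A monopolist chooses Q where MR = MC. MR = 251 − 8Q; setting this equal to 11 gives Q = 30 and P = 131.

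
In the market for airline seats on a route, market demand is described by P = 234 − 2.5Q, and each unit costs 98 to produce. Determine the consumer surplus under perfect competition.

CS = 3699.2

Perfect competition: P = MC = 98, so 234 − 2.5Q = 98 and Q = 54.4.
CS = ½·(234 − 98)·54.4 = 3699.2.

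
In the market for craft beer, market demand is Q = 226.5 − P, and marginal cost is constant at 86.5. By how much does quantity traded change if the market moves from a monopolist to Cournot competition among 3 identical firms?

Q rises by 35

Inverting demand: P = 226.5 − Q.
The monopolist equates marginal revenue to marginal cost: 226.5 − 2Q = 86.5, so Q = 70. From demand, P = 156.5.
With 3 symmetric Cournot firms, each firm's FOC gives 226.5 − 4q = 86.5, so q = 35, Q = 3·35 = 105, and P = 121.5.
Change in quantity traded: 105 − 70 = 35.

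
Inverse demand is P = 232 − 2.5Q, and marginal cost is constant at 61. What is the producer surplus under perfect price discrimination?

PS = 5848.2

Under first-degree price discrimination the firm charges each unit its demand price and produces up to where P = MC, i.e. Q = 68.4. Consumer surplus is zero; producer surplus equals total surplus.
PS = ½·(232 − 61)·68.4 = 5848.2.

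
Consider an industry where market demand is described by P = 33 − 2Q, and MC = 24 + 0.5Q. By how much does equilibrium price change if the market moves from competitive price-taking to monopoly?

Under competition P = MC: 33 − 2Q = 24 + 0.5Q ⇒ Q = 3.6, P = 25.8.
A monopolist chooses Q where MR = MC. MR = 33 − 4Q; setting this equal to 24 + 0.5Q gives Q = 2 and P = 29.
Change in equilibrium price: 29 − 25.8 = 3.2.

P rises by 3.2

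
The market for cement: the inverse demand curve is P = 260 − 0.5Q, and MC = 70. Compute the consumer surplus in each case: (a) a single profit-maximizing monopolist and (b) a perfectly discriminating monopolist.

Monopoly: CS = 9025; Perfect PD: CS = 0

Monopoly sets MR = MC: 260 − Q = 70 ⇒ Q = 190, P = 260 − 0.5·190 = 165.
CS = ½·(260 − 165)·190 = 9025.
A perfectly discriminating monopolist sells every unit with P(Q) ≥ MC(Q), so output equals the competitive quantity Q = 380. Each buyer pays their reservation price, so CS = 0 and the firm captures all surplus.
CS = 0.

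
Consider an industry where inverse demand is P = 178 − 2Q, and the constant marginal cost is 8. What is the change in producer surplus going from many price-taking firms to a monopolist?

PS rises by 3612.5

Perfect competition: P = MC = 8, so 178 − 2Q = 8 and Q = 85.
PS = (8 − 8)·85 = 0.
Monopoly sets MR = MC: 178 − 4Q = 8 ⇒ Q = 42.5, P = 178 − 2·42.5 = 93.
PS = (93 − 8)·42.5 = 3612.5.
Change in producer surplus: 3612.5 − 0 = 3612.5.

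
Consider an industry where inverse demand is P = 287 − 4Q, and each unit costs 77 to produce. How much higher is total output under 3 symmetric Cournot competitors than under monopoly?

A monopolist chooses Q where MR = MC. MR = 287 − 8Q; setting this equal to 77 gives Q = 26.25 and P = 182.
With 3 symmetric Cournot firms, each firm's FOC gives 287 − 16q = 77, so q = 13.125, Q = 3·13.125 = 39.375, and P = 129.5.
Change in total output: 39.375 − 26.25 = 13.125.

Total output rises by 13.125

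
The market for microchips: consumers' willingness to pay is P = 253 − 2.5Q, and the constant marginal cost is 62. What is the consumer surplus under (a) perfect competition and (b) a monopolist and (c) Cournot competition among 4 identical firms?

Competition: CS = 7296.2; Monopoly: CS = 1824.05; Cournot: CS = 4669.568

Perfect competition: P = MC = 62, so 253 − 2.5Q = 62 and Q = 76.4.
CS = ½·(253 − 62)·76.4 = 7296.2.
The monopolist equates marginal revenue to marginal cost: 253 − 5Q = 62, so Q = 38.2. From demand, P = 157.5.
CS = ½·(253 − 157.5)·38.2 = 1824.05.
In a 4-firm Cournot equilibrium, symmetry and the first-order condition give q = (253 − 62)/(12.5) = 15.28. So Q = 61.12 and P = 100.2.
CS = ½·(253 − 100.2)·61.12 = 4669.568.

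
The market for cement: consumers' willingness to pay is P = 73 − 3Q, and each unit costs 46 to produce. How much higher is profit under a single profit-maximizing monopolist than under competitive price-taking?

Profit rises by 60.75

Under competition P = MC = 46, so Q = (73 − 46)/3 = 9.
Profit = (46 − 46)·9 = 0.
A monopolist chooses Q where MR = MC. MR = 73 − 6Q; setting this equal to 46 gives Q = 4.5 and P = 59.5.
Profit = (59.5 − 46)·4.5 = 60.75.
Change in profit: 60.75 − 0 = 60.75.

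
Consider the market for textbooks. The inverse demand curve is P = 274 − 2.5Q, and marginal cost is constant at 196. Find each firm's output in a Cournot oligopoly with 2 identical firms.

With 2 symmetric Cournot firms, each firm's FOC gives 274 − 7.5q = 196, so q = 10.4, Q = 2·10.4 = 20.8, and P = 222.

q_i = 10.4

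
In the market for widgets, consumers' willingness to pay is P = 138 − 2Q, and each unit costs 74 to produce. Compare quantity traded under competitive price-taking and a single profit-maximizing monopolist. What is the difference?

Perfect competition: P = MC = 74, so 138 − 2Q = 74 and Q = 32.
The monopolist equates marginal revenue to marginal cost: 138 − 4Q = 74, so Q = 16. From demand, P = 106.
Change in quantity traded: 16 − 32 = −16.

Q falls by 16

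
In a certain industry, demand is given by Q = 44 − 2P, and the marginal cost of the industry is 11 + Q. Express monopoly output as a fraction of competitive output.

Inverting demand: P = 22 − 0.5Q.
A monopolist chooses Q where MR = MC. MR = 22 − Q; setting this equal to 11 + Q gives Q = 5.5 and P = 19.25.
Competitive equilibrium sets price equal to marginal cost: 22 − 0.5Q = 11 + Q, so Q = 22/3 and P = 55/3.
Ratio Q_m/Q_c = 5.5/(22/3) = 0.75.

Q_m/Q_c = 0.75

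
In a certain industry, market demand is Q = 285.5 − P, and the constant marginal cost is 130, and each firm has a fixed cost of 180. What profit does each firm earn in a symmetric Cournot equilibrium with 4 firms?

π_i = 787.21

Inverting demand: P = 285.5 − Q.
Cournot with 4 identical firms: the symmetric best-response condition is 285.5 − 5q = 130. Each firm produces q = 31.1, total output Q = 124.4, price P = 161.1.
Each firm's profit = (161.1 − 130)·31.1 − 180 = 787.21.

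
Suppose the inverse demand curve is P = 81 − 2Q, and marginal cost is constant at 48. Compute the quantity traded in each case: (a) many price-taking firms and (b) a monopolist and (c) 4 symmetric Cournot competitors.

Perfect competition: P = MC = 48, so 81 − 2Q = 48 and Q = 16.5.
A monopolist chooses Q where MR = MC. MR = 81 − 4Q; setting this equal to 48 gives Q = 8.25 and P = 64.5.
In a 4-firm Cournot equilibrium, symmetry and the first-order condition give q = (81 − 48)/(10) = 3.3. So Q = 13.2 and P = 54.6.

Competition: Q = 16.5; Monopoly: Q = 8.25; Cournot: Q = 13.2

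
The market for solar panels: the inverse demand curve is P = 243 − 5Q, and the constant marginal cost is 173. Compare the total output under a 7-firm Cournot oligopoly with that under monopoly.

With 7 symmetric Cournot firms, each firm's FOC gives 243 − 40q = 173, so q = 1.75, Q = 7·1.75 = 12.25, and P = 181.75.
The monopolist equates marginal revenue to marginal cost: 243 − 10Q = 173, so Q = 7. From demand, P = 208.

Cournot: Q = 12.25; Monopoly: Q = 7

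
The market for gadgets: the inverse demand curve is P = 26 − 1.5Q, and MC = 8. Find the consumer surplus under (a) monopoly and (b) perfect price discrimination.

A monopolist chooses Q where MR = MC. MR = 26 − 3Q; setting this equal to 8 gives Q = 6 and P = 17.
CS = ½·(26 − 17)·6 = 27.
Under first-degree price discrimination the firm charges each unit its demand price and produces up to where P = MC, i.e. Q = 12. Consumer surplus is zero; producer surplus equals total surplus.
CS = 0.

Monopoly: CS = 27; Perfect PD: CS = 0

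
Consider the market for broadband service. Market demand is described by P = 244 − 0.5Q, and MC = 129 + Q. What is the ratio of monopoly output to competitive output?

Q_m/Q_c = 0.75

A monopolist chooses Q where MR = MC. MR = 244 − Q; setting this equal to 129 + Q gives Q = 57.5 and P = 215.25.
Under competition P = MC: 244 − 0.5Q = 129 + Q ⇒ Q = 230/3, P = 617/3.
Ratio Q_m/Q_c = 57.5/(230/3) = 0.75.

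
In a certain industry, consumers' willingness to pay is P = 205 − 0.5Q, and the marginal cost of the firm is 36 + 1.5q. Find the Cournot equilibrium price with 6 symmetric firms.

Cournot with 6 identical firms: the symmetric best-response condition is 205 − 3.5q = 36 + 1.5q. Each firm produces q = 33.8, total output Q = 202.8, price P = 103.6.

P = 103.6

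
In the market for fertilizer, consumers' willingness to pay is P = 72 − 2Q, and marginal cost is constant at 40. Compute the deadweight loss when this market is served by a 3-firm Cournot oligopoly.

Competitive firms price at marginal cost: P = 40, giving Q = 16.
With 3 symmetric Cournot firms, each firm's FOC gives 72 − 8q = 40, so q = 4, Q = 3·4 = 12, and P = 48.
DWL is the triangle between Q = 12 and Q = 16: ½·(16 − 12)·(48 − 40) = 16.

DWL = 16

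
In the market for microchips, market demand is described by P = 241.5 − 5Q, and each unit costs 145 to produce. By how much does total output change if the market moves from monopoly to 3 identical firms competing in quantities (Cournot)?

Total output rises by 4.825

A monopolist chooses Q where MR = MC. MR = 241.5 − 10Q; setting this equal to 145 gives Q = 9.65 and P = 193.25.
With 3 symmetric Cournot firms, each firm's FOC gives 241.5 − 20q = 145, so q = 4.825, Q = 3·4.825 = 14.475, and P = 169.125.
Change in total output: 14.475 − 9.65 = 4.825.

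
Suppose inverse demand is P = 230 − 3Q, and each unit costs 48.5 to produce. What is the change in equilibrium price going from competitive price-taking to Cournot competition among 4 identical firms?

Perfect competition: P = MC = 48.5, so 230 − 3Q = 48.5 and Q = 60.5.
With 4 symmetric Cournot firms, each firm's FOC gives 230 − 15q = 48.5, so q = 12.1, Q = 4·12.1 = 48.4, and P = 84.8.
Change in equilibrium price: 84.8 − 48.5 = 36.3.

Equilibrium price rises by 36.3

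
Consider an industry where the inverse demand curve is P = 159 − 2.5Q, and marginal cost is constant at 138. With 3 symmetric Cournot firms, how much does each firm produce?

With 3 symmetric Cournot firms, each firm's FOC gives 159 − 10q = 138, so q = 2.1, Q = 3·2.1 = 6.3, and P = 143.25.

q_i = 2.1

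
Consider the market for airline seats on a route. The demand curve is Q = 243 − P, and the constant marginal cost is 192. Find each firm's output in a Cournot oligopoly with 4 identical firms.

q_i = 10.2

Inverting demand: P = 243 − Q.
In a 4-firm Cournot equilibrium, symmetry and the first-order condition give q = (243 − 192)/(5) = 10.2. So Q = 40.8 and P = 202.2.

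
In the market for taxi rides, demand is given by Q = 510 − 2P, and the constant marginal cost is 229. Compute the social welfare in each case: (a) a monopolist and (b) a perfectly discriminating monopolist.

Inverting demand: P = 255 − 0.5Q.
A monopolist chooses Q where MR = MC. MR = 255 − Q; setting this equal to 229 gives Q = 26 and P = 242.
CS = ½·(255 − 242)·26 = 169; PS = (242 − 229)·26 = 338; TS = 507.
A perfectly discriminating monopolist sells every unit with P(Q) ≥ MC(Q), so output equals the competitive quantity Q = 52. Each buyer pays their reservation price, so CS = 0 and the firm captures all surplus.
TS = 676 (equal to competitive TS).

Monopoly: TS = 507; Perfect PD: TS = 676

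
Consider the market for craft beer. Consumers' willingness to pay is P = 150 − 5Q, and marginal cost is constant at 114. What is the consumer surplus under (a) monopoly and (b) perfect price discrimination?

Monopoly: CS = 32.4; Perfect PD: CS = 0

The monopolist equates marginal revenue to marginal cost: 150 − 10Q = 114, so Q = 3.6. From demand, P = 132.
CS = ½·(150 − 132)·3.6 = 32.4.
With perfect price discrimination, output is the efficient level Q = 7.2 (where demand meets MC), but every buyer pays their willingness to pay: CS = 0 and PS = total surplus.
CS = 0.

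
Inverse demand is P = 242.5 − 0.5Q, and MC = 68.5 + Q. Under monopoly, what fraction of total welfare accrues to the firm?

PS/TS = 0.8

A monopolist chooses Q where MR = MC. MR = 242.5 − Q; setting this equal to 68.5 + Q gives Q = 87 and P = 199.
CS = ½·(242.5 − 199)·87 = 1892.25.
PS = P·Q − VC(Q) = 199·87 − (68.5·87 + ½·1·87²) = 7569.
Share captured = PS/TS = 7569/9461.25 = 0.8.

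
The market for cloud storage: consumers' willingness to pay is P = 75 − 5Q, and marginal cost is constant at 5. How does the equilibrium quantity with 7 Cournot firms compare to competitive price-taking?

Cournot with 7 identical firms: the symmetric best-response condition is 75 − 40q = 5. Each firm produces q = 1.75, total output Q = 12.25, price P = 13.75.
Competitive firms price at marginal cost: P = 5, giving Q = 14.

Cournot: Q = 12.25; Competition: Q = 14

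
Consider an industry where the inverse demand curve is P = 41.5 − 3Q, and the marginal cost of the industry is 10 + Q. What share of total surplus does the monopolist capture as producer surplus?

PS/TS = 0.7

Monopoly sets MR = MC: 41.5 − 6Q = 10 + Q ⇒ Q = 4.5, P = 41.5 − 3·4.5 = 28.
CS = ½·(41.5 − 28)·4.5 = 30.375.
PS = P·Q − VC(Q) = 28·4.5 − (10·4.5 + ½·1·4.5²) = 70.875.
Share captured = PS/TS = 70.875/101.25 = 0.7.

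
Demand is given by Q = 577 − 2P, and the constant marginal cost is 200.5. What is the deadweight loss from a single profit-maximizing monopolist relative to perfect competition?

Inverting demand: P = 288.5 − 0.5Q.
Competitive firms price at marginal cost: P = 200.5, giving Q = 176.
Monopoly sets MR = MC: 288.5 − Q = 200.5 ⇒ Q = 88, P = 288.5 − 0.5·88 = 244.5.
DWL is the triangle between Q = 88 and Q = 176: ½·(176 − 88)·(244.5 − 200.5) = 1936.

DWL = 1936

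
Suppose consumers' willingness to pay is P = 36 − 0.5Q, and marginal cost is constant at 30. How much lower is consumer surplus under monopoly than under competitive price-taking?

Consumer surplus falls by 27

Competitive firms price at marginal cost: P = 30, giving Q = 12.
CS = ½·(36 − 30)·12 = 36.
Monopoly sets MR = MC: 36 − Q = 30 ⇒ Q = 6, P = 36 − 0.5·6 = 33.
CS = ½·(36 − 33)·6 = 9.
Change in consumer surplus: 9 − 36 = −27.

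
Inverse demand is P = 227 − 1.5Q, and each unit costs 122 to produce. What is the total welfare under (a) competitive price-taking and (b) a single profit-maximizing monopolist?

Under competition P = MC = 122, so Q = (227 − 122)/1.5 = 70.
CS = ½·(227 − 122)·70 = 3675; PS = (122 − 122)·70 = 0; TS = 3675.
Monopoly sets MR = MC: 227 − 3Q = 122 ⇒ Q = 35, P = 227 − 1.5·35 = 174.5.
CS = ½·(227 − 174.5)·35 = 918.75; PS = (174.5 − 122)·35 = 1837.5; TS = 2756.25.

Competition: TS = 3675; Monopoly: TS = 2756.25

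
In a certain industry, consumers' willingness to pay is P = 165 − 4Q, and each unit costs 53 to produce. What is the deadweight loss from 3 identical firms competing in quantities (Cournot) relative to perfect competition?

Perfect competition: P = MC = 53, so 165 − 4Q = 53 and Q = 28.
Cournot with 3 identical firms: the symmetric best-response condition is 165 − 16q = 53. Each firm produces q = 7, total output Q = 21, price P = 81.
DWL is the triangle between Q = 21 and Q = 28: ½·(28 − 21)·(81 − 53) = 98.

DWL = 98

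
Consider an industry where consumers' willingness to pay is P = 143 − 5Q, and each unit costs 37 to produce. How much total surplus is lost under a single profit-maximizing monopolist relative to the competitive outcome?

Competitive firms price at marginal cost: P = 37, giving Q = 21.2.
Monopoly sets MR = MC: 143 − 10Q = 37 ⇒ Q = 10.6, P = 143 − 5·10.6 = 90.
DWL is the triangle between Q = 10.6 and Q = 21.2: ½·(21.2 − 10.6)·(90 − 37) = 280.9.

DWL = 280.9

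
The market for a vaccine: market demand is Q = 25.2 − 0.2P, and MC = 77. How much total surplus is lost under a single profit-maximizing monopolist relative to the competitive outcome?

DWL = 60.025

Inverting demand: P = 126 − 5Q.
Perfect competition: P = MC = 77, so 126 − 5Q = 77 and Q = 9.8.
The monopolist equates marginal revenue to marginal cost: 126 − 10Q = 77, so Q = 4.9. From demand, P = 101.5.
DWL is the triangle between Q = 4.9 and Q = 9.8: ½·(9.8 − 4.9)·(101.5 − 77) = 60.025.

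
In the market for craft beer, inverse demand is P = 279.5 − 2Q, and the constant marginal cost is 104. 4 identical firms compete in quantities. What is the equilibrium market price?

P = 139.1

Cournot with 4 identical firms: the symmetric best-response condition is 279.5 − 10q = 104. Each firm produces q = 17.55, total output Q = 70.2, price P = 139.1.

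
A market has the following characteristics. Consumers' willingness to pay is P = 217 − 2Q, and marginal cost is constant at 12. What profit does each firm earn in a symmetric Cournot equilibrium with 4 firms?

With 4 symmetric Cournot firms, each firm's FOC gives 217 − 10q = 12, so q = 20.5, Q = 4·20.5 = 82, and P = 53.
Each firm's profit = (53 − 12)·20.5 = 840.5.

π_i = 840.5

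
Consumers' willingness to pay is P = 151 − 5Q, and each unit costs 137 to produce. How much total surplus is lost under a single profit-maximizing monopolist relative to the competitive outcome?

Perfect competition: P = MC = 137, so 151 − 5Q = 137 and Q = 2.8.
A monopolist chooses Q where MR = MC. MR = 151 − 10Q; setting this equal to 137 gives Q = 1.4 and P = 144.
DWL is the triangle between Q = 1.4 and Q = 2.8: ½·(2.8 − 1.4)·(144 − 137) = 4.9.

DWL = 4.9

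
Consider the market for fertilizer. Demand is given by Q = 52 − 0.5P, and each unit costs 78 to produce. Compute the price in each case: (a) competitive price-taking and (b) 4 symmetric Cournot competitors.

Inverting demand: P = 104 − 2Q.
Competitive firms price at marginal cost: P = 78, giving Q = 13.
Cournot with 4 identical firms: the symmetric best-response condition is 104 − 10q = 78. Each firm produces q = 2.6, total output Q = 10.4, price P = 83.2.

Competition: P = 78; Cournot: P = 83.2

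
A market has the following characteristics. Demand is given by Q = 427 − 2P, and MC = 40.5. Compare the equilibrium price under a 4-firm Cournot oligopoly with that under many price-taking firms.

Cournot: P = 75.1; Competition: P = 40.5

Inverting demand: P = 213.5 − 0.5Q.
With 4 symmetric Cournot firms, each firm's FOC gives 213.5 − 2.5q = 40.5, so q = 69.2, Q = 4·69.2 = 276.8, and P = 75.1.
Perfect competition: P = MC = 40.5, so 213.5 − 0.5Q = 40.5 and Q = 346.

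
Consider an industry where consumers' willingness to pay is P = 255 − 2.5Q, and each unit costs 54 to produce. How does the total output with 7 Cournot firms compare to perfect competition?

Cournot: Q = 70.35; Competition: Q = 80.4

In a 7-firm Cournot equilibrium, symmetry and the first-order condition give q = (255 − 54)/(20) = 10.05. So Q = 70.35 and P = 79.125.
Competitive firms price at marginal cost: P = 54, giving Q = 80.4.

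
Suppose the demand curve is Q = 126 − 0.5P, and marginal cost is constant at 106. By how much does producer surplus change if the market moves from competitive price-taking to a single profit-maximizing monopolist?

Producer surplus rises by 2664.5

Inverting demand: P = 252 − 2Q.
Under competition P = MC = 106, so Q = (252 − 106)/2 = 73.
PS = (106 − 106)·73 = 0.
A monopolist chooses Q where MR = MC. MR = 252 − 4Q; setting this equal to 106 gives Q = 36.5 and P = 179.
PS = (179 − 106)·36.5 = 2664.5.
Change in producer surplus: 2664.5 − 0 = 2664.5.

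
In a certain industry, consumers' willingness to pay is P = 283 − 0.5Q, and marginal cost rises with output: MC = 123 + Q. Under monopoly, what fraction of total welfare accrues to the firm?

The monopolist equates marginal revenue to marginal cost: 283 − Q = 123 + Q, so Q = 80. From demand, P = 243.
CS = ½·(283 − 243)·80 = 1600.
PS = P·Q − VC(Q) = 243·80 − (123·80 + ½·1·80²) = 6400.
Share captured = PS/TS = 6400/8000 = 0.8.

PS/TS = 0.8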